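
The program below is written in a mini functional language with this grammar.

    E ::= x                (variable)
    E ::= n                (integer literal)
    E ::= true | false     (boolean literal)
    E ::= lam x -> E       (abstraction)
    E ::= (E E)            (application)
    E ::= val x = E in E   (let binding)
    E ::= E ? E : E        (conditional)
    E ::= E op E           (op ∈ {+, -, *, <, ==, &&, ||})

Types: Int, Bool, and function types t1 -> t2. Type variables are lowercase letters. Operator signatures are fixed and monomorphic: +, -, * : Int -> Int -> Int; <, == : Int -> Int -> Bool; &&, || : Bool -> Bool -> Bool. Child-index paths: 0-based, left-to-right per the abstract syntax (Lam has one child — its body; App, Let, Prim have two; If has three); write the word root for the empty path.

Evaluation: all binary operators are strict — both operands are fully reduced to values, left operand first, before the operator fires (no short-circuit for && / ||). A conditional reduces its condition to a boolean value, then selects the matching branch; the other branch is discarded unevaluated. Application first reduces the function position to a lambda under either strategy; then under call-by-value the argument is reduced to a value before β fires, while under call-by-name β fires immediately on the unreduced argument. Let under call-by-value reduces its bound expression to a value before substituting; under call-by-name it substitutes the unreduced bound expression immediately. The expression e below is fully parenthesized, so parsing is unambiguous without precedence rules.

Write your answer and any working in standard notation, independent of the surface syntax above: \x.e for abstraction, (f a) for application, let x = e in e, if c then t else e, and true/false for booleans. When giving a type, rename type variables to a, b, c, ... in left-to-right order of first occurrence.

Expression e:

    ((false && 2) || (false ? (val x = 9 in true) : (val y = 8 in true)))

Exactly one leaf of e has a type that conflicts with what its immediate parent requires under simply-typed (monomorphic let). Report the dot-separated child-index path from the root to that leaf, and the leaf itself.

Answer: 0.1 : 2

Trace:
  unify Bool ~ Bool
  unify Int ~ Bool
  FAIL: mismatch Int ~ Bool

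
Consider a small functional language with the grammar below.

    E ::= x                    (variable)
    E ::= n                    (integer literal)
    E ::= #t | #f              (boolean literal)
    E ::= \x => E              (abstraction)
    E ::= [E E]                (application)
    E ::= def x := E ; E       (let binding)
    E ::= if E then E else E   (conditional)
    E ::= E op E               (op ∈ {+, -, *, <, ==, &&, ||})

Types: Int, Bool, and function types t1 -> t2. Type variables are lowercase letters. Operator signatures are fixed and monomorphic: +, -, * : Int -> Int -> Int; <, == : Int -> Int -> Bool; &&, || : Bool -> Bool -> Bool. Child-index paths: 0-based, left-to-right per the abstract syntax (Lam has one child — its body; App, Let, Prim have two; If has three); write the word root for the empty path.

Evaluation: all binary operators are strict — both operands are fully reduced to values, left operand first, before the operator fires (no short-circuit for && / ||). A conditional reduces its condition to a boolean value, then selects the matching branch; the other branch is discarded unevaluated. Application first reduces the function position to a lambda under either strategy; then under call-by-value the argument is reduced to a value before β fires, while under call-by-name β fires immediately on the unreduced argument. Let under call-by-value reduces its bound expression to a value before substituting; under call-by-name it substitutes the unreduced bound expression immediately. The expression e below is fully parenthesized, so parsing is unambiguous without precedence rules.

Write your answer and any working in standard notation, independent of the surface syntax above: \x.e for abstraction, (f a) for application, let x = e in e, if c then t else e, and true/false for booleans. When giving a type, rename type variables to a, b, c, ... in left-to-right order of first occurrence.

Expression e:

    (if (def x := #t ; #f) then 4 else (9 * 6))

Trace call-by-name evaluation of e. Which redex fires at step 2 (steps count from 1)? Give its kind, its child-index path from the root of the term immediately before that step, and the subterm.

Answer: if at root : (if false then 4 else (9 * 6))

Trace:
step 0: (if (let x = true in false) then 4 else (9 * 6))
step 1: [let@0] (if false then 4 else (9 * 6))
step 2: [if@root] (9 * 6)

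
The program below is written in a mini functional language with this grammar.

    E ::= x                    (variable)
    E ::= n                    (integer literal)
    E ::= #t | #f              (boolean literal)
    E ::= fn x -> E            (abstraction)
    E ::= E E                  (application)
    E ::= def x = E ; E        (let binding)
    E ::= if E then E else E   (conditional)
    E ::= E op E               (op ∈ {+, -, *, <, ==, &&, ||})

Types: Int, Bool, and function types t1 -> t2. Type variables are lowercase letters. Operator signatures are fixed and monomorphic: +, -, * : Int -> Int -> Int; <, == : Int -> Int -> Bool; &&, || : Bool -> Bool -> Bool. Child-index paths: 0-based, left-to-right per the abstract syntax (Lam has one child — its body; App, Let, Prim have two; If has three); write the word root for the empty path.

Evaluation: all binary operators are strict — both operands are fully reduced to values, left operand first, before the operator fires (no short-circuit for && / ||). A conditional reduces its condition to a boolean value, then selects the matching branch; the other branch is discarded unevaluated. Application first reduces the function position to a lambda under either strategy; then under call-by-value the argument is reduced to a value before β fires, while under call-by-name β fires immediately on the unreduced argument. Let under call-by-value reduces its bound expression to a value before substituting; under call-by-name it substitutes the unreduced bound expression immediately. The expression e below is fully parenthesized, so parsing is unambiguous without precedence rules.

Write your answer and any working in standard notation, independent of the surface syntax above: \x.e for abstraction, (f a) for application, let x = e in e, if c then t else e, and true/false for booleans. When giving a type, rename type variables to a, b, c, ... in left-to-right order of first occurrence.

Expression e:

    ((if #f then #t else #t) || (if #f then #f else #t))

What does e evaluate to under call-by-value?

Answer: true

Trace:
step 0: ((if false then true else true) || (if false then false else true))
step 1: [if@0] (true || (if false then false else true))
step 2: [if@1] (true || true)
step 3: [delta@root] true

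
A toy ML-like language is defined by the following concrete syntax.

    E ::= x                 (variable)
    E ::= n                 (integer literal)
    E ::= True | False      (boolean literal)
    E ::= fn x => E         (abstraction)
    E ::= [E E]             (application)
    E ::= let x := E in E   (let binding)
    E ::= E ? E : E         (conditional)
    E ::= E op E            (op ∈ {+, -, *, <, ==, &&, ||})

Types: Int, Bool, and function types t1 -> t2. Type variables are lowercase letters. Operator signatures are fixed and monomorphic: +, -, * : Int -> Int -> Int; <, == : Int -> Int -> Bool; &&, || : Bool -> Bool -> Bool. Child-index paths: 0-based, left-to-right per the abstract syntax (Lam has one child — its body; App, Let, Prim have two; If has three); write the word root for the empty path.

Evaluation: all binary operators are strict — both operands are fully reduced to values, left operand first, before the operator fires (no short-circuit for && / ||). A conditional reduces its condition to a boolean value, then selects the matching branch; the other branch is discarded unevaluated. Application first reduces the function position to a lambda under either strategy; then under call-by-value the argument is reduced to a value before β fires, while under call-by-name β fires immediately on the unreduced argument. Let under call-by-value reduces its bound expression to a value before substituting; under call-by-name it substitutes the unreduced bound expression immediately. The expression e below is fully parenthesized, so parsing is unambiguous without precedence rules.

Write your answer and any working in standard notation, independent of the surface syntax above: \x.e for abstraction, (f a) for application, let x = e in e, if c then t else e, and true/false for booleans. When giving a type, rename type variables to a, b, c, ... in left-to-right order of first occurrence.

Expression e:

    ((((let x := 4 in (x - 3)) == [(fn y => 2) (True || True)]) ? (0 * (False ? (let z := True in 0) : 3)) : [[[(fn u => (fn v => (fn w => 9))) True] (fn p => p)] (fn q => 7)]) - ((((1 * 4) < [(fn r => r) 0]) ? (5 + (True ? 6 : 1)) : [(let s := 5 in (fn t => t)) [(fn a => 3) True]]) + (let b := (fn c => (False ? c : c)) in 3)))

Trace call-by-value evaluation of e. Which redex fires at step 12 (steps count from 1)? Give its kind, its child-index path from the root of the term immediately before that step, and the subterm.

Derivation:
step 0: ((if ((let x = 4 in (x - 3)) == ((\y.2) (true || true))) then (0 * (if false then (let z = true in 0) else 3)) else ((((\u.(\v.(\w.9))) true) (\p.p)) (\q.7))) - ((if ((1 * 4) < ((\r.r) 0)) then (5 + (if true then 6 else 1)) else ((let s = 5 in (\t.t)) ((\a.3) true))) + (let b = (\c.(if false then c else c)) in 3)))
step 1: [let@0.0.0] ((if ((4 - 3) == ((\y.2) (true || true))) then (0 * (if false then (let z = true in 0) else 3)) else ((((\u.(\v.(\w.9))) true) (\p.p)) (\q.7))) - ((if ((1 * 4) < ((\r.r) 0)) then (5 + (if true then 6 else 1)) else ((let s = 5 in (\t.t)) ((\a.3) true))) + (let b = (\c.(if false then c else c)) in 3)))
step 2: [delta@0.0.0] ((if (1 == ((\y.2) (true || true))) then (0 * (if false then (let z = true in 0) else 3)) else ((((\u.(\v.(\w.9))) true) (\p.p)) (\q.7))) - ((if ((1 * 4) < ((\r.r) 0)) then (5 + (if true then 6 else 1)) else ((let s = 5 in (\t.t)) ((\a.3) true))) + (let b = (\c.(if false then c else c)) in 3)))
step 3: [delta@0.0.1.1] ((if (1 == ((\y.2) true)) then (0 * (if false then (let z = true in 0) else 3)) else ((((\u.(\v.(\w.9))) true) (\p.p)) (\q.7))) - ((if ((1 * 4) < ((\r.r) 0)) then (5 + (if true then 6 else 1)) else ((let s = 5 in (\t.t)) ((\a.3) true))) + (let b = (\c.(if false then c else c)) in 3)))
step 4: [beta@0.0.1] ((if (1 == 2) then (0 * (if false then (let z = true in 0) else 3)) else ((((\u.(\v.(\w.9))) true) (\p.p)) (\q.7))) - ((if ((1 * 4) < ((\r.r) 0)) then (5 + (if true then 6 else 1)) else ((let s = 5 in (\t.t)) ((\a.3) true))) + (let b = (\c.(if false then c else c)) in 3)))
step 5: [delta@0.0] ((if false then (0 * (if false then (let z = true in 0) else 3)) else ((((\u.(\v.(\w.9))) true) (\p.p)) (\q.7))) - ((if ((1 * 4) < ((\r.r) 0)) then (5 + (if true then 6 else 1)) else ((let s = 5 in (\t.t)) ((\a.3) true))) + (let b = (\c.(if false then c else c)) in 3)))
step 6: [if@0] (((((\u.(\v.(\w.9))) true) (\p.p)) (\q.7)) - ((if ((1 * 4) < ((\r.r) 0)) then (5 + (if true then 6 else 1)) else ((let s = 5 in (\t.t)) ((\a.3) true))) + (let b = (\c.(if false then c else c)) in 3)))
step 7: [beta@0.0.0] ((((\v.(\w.9)) (\p.p)) (\q.7)) - ((if ((1 * 4) < ((\r.r) 0)) then (5 + (if true then 6 else 1)) else ((let s = 5 in (\t.t)) ((\a.3) true))) + (let b = (\c.(if false then c else c)) in 3)))
step 8: [beta@0.0] (((\w.9) (\q.7)) - ((if ((1 * 4) < ((\r.r) 0)) then (5 + (if true then 6 else 1)) else ((let s = 5 in (\t.t)) ((\a.3) true))) + (let b = (\c.(if false then c else c)) in 3)))
step 9: [beta@0] (9 - ((if ((1 * 4) < ((\r.r) 0)) then (5 + (if true then 6 else 1)) else ((let s = 5 in (\t.t)) ((\a.3) true))) + (let b = (\c.(if false then c else c)) in 3)))
step 10: [delta@1.0.0.0] (9 - ((if (4 < ((\r.r) 0)) then (5 + (if true then 6 else 1)) else ((let s = 5 in (\t.t)) ((\a.3) true))) + (let b = (\c.(if false then c else c)) in 3)))
step 11: [beta@1.0.0.1] (9 - ((if (4 < 0) then (5 + (if true then 6 else 1)) else ((let s = 5 in (\t.t)) ((\a.3) true))) + (let b = (\c.(if false then c else c)) in 3)))
step 12: [delta@1.0.0] (9 - ((if false then (5 + (if true then 6 else 1)) else ((let s = 5 in (\t.t)) ((\a.3) true))) + (let b = (\c.(if false then c else c)) in 3)))

Answer: delta at 1.0.0 : (4 < 0)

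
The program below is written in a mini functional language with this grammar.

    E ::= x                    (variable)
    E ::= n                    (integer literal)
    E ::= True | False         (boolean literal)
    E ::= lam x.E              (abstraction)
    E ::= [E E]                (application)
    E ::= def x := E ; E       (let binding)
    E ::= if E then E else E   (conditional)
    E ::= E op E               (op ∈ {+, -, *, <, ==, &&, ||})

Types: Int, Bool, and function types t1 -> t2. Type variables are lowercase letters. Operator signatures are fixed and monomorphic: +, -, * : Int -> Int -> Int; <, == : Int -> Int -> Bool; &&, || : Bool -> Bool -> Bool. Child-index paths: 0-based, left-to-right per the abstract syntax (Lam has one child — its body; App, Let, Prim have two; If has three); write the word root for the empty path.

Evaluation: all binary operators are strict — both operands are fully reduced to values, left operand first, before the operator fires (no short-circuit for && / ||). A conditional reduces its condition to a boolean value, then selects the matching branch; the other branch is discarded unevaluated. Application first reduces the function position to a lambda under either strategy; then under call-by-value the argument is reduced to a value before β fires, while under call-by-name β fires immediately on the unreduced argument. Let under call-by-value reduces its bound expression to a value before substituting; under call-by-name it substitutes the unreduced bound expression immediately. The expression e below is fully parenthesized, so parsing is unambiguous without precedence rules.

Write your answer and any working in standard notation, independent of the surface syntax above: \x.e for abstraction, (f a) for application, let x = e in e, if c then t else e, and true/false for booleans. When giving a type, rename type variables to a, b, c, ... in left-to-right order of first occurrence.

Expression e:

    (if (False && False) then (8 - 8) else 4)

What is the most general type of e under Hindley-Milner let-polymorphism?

Working:
  unify Bool ~ Bool
  unify Bool ~ Bool
  unify Bool ~ Bool
  unify Int ~ Int
  unify Int ~ Int
  unify Int ~ Int

Answer: Int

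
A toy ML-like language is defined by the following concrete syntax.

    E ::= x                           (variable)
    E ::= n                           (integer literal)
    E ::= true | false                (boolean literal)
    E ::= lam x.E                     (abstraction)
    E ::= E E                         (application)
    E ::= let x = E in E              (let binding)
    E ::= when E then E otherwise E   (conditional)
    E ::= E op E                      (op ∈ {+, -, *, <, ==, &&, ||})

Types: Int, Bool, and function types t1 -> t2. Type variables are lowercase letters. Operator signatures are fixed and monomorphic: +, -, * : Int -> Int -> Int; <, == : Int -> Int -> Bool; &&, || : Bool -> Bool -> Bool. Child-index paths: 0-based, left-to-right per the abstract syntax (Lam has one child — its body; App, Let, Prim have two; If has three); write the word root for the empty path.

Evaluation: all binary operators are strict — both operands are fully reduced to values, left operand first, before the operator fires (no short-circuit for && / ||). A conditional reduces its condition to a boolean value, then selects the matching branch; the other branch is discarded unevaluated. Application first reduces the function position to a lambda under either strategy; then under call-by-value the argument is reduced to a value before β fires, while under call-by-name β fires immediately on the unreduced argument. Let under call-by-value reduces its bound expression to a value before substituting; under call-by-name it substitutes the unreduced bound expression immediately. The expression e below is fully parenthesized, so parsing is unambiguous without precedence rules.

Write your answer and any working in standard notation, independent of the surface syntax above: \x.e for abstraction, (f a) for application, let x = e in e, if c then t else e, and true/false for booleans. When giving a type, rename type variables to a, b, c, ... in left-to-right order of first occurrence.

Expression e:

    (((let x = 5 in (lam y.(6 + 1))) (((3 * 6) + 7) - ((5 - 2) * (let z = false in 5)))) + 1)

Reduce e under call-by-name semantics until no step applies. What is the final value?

Trace:
step 0: (((let x = 5 in (\y.(6 + 1))) (((3 * 6) + 7) - ((5 - 2) * (let z = false in 5)))) + 1)
step 1: [let@0.0] (((\y.(6 + 1)) (((3 * 6) + 7) - ((5 - 2) * (let z = false in 5)))) + 1)
step 2: [beta@0] ((6 + 1) + 1)
step 3: [delta@0] (7 + 1)
step 4: [delta@root] 8

Answer: 8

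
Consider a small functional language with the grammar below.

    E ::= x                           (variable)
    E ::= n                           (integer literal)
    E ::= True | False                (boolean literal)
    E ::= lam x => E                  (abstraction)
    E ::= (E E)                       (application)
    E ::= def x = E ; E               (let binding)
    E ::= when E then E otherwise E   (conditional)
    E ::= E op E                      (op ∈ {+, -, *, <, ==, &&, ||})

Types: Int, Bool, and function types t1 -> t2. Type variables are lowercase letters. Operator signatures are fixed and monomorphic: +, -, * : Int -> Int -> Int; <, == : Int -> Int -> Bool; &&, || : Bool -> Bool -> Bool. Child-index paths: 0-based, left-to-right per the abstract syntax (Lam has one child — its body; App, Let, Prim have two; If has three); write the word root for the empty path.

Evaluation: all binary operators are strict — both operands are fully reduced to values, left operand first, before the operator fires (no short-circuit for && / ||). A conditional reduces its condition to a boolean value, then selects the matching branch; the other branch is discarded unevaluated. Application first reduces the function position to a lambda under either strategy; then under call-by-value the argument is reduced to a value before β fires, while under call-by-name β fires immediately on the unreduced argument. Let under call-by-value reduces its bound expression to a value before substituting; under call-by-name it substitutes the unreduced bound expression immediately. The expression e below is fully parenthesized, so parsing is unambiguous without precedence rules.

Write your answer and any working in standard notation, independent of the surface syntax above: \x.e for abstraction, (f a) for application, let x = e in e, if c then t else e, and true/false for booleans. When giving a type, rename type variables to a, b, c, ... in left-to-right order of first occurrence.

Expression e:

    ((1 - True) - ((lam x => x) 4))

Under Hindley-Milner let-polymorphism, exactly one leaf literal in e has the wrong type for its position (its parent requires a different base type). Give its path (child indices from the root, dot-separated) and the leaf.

Working:
  unify Int ~ Int
  unify Bool ~ Int
  FAIL: mismatch Bool ~ Int

Answer: 0.1 : true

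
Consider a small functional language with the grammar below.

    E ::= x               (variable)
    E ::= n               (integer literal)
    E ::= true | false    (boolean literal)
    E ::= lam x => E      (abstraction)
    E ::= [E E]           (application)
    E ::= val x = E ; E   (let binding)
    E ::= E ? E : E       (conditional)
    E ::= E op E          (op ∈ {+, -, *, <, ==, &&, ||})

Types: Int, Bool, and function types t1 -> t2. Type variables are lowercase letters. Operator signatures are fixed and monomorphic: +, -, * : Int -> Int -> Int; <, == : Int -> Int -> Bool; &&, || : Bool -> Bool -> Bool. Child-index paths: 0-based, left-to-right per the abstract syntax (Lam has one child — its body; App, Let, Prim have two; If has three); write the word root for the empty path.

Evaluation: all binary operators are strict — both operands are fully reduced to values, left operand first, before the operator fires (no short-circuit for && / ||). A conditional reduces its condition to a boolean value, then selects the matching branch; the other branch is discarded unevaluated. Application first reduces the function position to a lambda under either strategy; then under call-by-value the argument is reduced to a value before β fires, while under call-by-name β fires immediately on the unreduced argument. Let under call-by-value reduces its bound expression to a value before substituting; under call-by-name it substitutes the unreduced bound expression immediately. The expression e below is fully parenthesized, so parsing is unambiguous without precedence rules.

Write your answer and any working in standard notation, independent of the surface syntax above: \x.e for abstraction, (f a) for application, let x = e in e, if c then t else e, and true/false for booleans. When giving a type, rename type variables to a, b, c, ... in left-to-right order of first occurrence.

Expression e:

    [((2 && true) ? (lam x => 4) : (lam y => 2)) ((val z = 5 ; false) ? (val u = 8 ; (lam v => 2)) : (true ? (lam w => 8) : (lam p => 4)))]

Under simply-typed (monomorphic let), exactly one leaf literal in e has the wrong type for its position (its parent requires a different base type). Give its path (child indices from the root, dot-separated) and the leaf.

Trace:
  unify Int ~ Bool
  FAIL: mismatch Int ~ Bool

Answer: 0.0.0 : 2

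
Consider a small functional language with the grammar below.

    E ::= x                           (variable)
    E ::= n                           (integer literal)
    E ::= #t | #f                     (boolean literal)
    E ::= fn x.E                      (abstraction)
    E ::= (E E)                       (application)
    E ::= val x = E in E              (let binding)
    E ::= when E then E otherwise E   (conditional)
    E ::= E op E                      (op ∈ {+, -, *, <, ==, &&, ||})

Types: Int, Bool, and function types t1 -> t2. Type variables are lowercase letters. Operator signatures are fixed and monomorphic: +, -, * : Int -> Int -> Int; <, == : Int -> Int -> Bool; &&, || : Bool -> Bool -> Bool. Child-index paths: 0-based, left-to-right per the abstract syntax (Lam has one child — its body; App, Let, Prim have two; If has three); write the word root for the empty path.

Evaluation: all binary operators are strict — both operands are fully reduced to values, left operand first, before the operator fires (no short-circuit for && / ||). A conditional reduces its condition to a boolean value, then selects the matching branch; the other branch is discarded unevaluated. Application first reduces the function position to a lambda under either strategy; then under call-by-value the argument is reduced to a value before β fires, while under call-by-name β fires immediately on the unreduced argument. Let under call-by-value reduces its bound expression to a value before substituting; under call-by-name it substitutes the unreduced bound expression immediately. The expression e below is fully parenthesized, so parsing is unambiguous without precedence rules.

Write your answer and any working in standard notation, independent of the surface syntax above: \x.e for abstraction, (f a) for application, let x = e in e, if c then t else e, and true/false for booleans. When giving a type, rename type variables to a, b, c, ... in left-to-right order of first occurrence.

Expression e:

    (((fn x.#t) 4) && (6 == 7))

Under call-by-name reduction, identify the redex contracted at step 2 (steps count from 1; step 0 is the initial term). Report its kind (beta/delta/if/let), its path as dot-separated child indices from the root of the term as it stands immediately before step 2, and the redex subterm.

Derivation:
step 0: (((\x.true) 4) && (6 == 7))
step 1: [beta@0] (true && (6 == 7))
step 2: [delta@1] (true && false)

Answer: delta at 1 : (6 == 7)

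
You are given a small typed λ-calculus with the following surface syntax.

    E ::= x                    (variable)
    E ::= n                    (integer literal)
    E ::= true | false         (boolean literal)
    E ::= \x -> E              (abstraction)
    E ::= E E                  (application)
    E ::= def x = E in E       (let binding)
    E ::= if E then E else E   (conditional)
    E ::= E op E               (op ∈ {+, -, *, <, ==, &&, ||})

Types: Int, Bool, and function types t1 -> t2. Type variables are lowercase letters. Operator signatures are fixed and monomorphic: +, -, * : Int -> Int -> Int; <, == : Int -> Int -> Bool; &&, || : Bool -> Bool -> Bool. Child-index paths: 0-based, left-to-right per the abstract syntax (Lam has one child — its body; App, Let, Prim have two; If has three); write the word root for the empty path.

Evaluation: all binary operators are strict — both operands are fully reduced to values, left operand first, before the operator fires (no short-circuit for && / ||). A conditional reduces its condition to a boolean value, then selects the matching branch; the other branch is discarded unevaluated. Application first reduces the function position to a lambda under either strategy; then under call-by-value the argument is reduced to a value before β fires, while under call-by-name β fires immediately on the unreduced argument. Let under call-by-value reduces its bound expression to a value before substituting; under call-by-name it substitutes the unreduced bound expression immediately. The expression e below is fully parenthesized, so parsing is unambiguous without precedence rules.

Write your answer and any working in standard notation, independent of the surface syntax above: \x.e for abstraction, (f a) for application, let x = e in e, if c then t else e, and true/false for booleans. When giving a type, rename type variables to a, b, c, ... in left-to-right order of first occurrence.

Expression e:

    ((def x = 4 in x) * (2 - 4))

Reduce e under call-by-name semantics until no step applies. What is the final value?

Answer: -8

Derivation:
step 0: ((let x = 4 in x) * (2 - 4))
step 1: [let@0] (4 * (2 - 4))
step 2: [delta@1] (4 * -2)
step 3: [delta@root] -8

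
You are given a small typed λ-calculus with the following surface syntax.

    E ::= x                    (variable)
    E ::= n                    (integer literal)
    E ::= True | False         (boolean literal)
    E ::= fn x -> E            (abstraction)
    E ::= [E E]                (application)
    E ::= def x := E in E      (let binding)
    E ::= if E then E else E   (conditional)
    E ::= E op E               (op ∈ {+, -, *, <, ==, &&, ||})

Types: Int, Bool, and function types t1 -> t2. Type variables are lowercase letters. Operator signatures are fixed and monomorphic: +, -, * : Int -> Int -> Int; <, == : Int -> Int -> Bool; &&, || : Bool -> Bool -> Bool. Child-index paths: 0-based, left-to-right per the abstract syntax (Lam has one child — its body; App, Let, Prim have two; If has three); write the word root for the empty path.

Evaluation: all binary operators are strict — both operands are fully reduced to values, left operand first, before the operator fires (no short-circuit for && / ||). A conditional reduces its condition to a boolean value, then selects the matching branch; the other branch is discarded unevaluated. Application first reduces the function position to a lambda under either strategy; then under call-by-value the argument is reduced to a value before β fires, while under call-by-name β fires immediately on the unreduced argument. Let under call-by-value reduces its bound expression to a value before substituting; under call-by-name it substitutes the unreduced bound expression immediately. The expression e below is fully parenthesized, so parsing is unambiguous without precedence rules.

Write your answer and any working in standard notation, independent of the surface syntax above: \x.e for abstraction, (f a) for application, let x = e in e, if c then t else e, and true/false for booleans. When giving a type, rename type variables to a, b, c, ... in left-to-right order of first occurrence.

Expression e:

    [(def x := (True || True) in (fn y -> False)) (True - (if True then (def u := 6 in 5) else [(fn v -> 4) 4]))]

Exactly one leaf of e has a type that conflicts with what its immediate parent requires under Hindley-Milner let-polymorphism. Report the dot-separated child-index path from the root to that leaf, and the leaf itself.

Working:
  unify Bool ~ Bool
  unify Bool ~ Bool
let x : Bool
\y._ : a -> Bool
  unify Bool ~ Int
  FAIL: mismatch Bool ~ Int

Answer: 1.0 : true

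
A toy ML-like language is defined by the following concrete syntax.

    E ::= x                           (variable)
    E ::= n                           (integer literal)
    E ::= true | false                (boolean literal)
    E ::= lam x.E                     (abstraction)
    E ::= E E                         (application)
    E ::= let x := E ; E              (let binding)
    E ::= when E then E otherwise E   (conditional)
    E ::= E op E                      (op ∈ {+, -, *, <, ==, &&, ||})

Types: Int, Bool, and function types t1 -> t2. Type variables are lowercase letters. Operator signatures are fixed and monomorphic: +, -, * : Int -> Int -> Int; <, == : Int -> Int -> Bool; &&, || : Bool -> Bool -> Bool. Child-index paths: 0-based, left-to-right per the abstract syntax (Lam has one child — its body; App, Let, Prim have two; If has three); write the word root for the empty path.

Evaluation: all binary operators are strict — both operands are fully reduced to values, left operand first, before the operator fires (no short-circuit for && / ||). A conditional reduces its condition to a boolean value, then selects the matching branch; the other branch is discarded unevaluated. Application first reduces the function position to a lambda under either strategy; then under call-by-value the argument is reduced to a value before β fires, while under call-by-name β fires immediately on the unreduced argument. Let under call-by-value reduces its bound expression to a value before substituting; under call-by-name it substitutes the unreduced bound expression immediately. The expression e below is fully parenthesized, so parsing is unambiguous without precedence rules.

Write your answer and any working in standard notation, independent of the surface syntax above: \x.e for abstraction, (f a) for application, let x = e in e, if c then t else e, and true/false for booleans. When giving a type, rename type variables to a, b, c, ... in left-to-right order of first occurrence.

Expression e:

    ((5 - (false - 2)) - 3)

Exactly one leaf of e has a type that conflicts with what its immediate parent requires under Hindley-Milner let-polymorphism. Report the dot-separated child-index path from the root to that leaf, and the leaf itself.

Answer: 0.1.0 : false

Derivation:
  unify Int ~ Int
  unify Bool ~ Int
  FAIL: mismatch Bool ~ Int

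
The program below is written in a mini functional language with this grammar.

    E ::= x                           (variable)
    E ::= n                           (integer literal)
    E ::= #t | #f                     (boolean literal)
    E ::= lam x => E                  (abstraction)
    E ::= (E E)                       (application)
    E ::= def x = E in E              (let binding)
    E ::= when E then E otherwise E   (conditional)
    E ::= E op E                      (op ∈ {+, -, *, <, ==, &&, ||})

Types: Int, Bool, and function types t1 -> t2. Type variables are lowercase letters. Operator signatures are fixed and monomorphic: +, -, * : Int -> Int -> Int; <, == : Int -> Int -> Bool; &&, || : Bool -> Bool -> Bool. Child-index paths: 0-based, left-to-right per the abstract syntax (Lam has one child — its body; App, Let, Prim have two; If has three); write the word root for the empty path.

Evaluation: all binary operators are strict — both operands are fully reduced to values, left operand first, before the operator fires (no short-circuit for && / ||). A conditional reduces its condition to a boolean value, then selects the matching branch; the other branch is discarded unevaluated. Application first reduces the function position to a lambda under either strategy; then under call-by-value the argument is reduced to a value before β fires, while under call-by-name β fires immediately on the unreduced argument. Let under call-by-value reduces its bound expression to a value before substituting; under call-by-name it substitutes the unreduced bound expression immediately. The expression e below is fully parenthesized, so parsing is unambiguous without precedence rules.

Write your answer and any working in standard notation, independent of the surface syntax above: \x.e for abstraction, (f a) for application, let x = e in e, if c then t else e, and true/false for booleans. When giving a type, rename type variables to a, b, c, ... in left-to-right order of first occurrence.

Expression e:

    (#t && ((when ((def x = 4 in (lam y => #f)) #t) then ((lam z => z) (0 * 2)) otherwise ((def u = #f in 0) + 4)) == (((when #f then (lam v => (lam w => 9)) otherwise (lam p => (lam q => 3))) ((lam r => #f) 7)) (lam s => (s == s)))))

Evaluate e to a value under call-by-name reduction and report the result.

Answer: false

Working:
step 0: (true && ((if ((let x = 4 in (\y.false)) true) then ((\z.z) (0 * 2)) else ((let u = false in 0) + 4)) == (((if false then (\v.(\w.9)) else (\p.(\q.3))) ((\r.false) 7)) (\s.(s == s)))))
step 1: [let@1.0.0.0] (true && ((if ((\y.false) true) then ((\z.z) (0 * 2)) else ((let u = false in 0) + 4)) == (((if false then (\v.(\w.9)) else (\p.(\q.3))) ((\r.false) 7)) (\s.(s == s)))))
step 2: [beta@1.0.0] (true && ((if false then ((\z.z) (0 * 2)) else ((let u = false in 0) + 4)) == (((if false then (\v.(\w.9)) else (\p.(\q.3))) ((\r.false) 7)) (\s.(s == s)))))
step 3: [if@1.0] (true && (((let u = false in 0) + 4) == (((if false then (\v.(\w.9)) else (\p.(\q.3))) ((\r.false) 7)) (\s.(s == s)))))
step 4: [let@1.0.0] (true && ((0 + 4) == (((if false then (\v.(\w.9)) else (\p.(\q.3))) ((\r.false) 7)) (\s.(s == s)))))
step 5: [delta@1.0] (true && (4 == (((if false then (\v.(\w.9)) else (\p.(\q.3))) ((\r.false) 7)) (\s.(s == s)))))
step 6: [if@1.1.0.0] (true && (4 == (((\p.(\q.3)) ((\r.false) 7)) (\s.(s == s)))))
step 7: [beta@1.1.0] (true && (4 == ((\q.3) (\s.(s == s)))))
step 8: [beta@1.1] (true && (4 == 3))
step 9: [delta@1] (true && false)
step 10: [delta@root] false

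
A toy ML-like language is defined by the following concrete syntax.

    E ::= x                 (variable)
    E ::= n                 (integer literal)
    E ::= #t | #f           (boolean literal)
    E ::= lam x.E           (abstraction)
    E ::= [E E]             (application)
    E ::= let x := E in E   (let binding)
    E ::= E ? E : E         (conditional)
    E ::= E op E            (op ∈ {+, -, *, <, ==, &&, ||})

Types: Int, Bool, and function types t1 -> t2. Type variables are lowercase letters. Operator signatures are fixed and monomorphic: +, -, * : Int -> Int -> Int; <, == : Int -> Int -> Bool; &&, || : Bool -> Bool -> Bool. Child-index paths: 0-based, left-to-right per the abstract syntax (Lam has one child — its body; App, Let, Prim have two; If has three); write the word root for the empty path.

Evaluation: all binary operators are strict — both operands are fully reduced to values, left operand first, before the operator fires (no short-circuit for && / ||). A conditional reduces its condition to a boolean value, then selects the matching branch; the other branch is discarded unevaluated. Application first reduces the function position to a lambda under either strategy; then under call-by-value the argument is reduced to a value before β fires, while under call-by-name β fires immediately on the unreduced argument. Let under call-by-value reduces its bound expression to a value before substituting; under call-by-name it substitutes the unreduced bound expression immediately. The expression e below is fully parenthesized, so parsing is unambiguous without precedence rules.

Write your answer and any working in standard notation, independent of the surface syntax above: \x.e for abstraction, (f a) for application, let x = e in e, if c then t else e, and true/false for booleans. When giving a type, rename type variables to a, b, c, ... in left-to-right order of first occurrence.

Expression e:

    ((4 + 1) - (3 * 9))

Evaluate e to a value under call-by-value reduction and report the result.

Derivation:
step 0: ((4 + 1) - (3 * 9))
step 1: [delta@0] (5 - (3 * 9))
step 2: [delta@1] (5 - 27)
step 3: [delta@root] -22

Answer: -22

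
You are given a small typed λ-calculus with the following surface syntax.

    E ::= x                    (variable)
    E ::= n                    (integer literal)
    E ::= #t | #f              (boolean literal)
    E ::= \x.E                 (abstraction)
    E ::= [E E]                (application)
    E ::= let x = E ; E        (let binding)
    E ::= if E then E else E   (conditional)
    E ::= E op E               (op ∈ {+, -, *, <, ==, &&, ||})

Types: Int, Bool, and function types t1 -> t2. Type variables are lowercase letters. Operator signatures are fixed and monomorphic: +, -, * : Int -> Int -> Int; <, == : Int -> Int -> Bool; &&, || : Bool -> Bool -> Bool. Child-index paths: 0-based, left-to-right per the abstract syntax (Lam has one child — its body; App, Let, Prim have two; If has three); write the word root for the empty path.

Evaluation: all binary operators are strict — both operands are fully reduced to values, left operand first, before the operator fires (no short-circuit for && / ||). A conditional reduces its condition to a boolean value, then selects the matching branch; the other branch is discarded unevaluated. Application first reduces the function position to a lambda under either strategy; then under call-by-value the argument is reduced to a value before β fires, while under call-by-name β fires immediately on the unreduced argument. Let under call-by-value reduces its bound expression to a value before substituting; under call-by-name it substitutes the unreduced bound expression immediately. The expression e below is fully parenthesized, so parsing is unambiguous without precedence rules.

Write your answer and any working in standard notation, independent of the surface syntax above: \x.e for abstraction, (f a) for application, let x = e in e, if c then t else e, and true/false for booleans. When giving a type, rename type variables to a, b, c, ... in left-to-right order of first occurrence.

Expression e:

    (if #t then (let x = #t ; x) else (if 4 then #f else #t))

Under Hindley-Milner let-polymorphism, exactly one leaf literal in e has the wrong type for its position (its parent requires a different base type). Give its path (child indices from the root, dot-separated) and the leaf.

Answer: 2.0 : 4

Trace:
  unify Bool ~ Bool
let x : Bool
x : Bool
  unify Int ~ Bool
  FAIL: mismatch Int ~ Bool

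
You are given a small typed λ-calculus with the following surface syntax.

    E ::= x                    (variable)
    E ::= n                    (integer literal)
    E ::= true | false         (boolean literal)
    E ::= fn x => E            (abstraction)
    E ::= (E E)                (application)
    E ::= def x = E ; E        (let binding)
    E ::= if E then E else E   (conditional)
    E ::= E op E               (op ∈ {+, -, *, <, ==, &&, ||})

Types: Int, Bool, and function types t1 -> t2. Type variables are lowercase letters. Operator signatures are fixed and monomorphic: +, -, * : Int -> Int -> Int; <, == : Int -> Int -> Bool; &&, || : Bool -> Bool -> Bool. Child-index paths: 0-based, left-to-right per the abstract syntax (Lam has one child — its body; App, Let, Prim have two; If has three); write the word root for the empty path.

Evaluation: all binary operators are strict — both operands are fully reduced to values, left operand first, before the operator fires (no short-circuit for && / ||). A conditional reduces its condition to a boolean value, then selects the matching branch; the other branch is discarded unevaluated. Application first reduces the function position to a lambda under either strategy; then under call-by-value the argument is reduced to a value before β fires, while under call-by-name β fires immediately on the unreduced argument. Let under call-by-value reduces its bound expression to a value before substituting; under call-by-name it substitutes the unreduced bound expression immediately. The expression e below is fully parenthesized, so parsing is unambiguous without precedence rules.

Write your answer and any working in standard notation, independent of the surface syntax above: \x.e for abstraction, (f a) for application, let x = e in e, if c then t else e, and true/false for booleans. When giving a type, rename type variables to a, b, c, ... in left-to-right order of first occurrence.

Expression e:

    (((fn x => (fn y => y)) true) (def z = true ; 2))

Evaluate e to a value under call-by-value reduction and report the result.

Answer: 2

Working:
step 0: (((\x.(\y.y)) true) (let z = true in 2))
step 1: [beta@0] ((\y.y) (let z = true in 2))
step 2: [let@1] ((\y.y) 2)
step 3: [beta@root] 2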